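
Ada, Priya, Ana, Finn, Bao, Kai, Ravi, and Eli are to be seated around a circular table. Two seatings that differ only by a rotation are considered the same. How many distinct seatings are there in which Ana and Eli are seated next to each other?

Treat {Ana, Eli} as one unit (2 internal orders) and seat the resulting 7 units around the table: (6)! circular arrangements.
So 2 × (6)! = 2 × 720 = 1440.

1440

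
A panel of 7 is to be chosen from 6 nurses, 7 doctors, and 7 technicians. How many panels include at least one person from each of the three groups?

With no constraint there are C(20,7) = 77520 possible selections.
Selections missing a whole group: no nurses → C(14,7) = 3432; no doctors → C(13,7) = 1716; no technicians → C(13,7) = 1716.
Add back selections omitting two groups (i.e. drawn from a single group): C(6,7) + C(7,7) + C(7,7) = 2.
By inclusion–exclusion: 77520 − 6864 + 2 = 70658.

70658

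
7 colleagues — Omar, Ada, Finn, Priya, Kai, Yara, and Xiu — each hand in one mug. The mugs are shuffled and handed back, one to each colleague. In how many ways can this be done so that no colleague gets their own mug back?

This is the derangement count D_7: permutations of 7 items with no fixed point.
By inclusion–exclusion this is Σ_{j=0}^{7} (−1)^j C(7,j)·(7−j)!.
Computing: 5040 − 5040 + 2520 − 840 + 210 − 42 + 7 − 1 = 1854.

1854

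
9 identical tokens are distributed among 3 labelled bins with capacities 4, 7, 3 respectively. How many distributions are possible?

Ignoring the caps, the number of non-negative solutions to x_1+…+x_3 = 9 is C(11,2) = 55.
Subtract solutions that violate a single cap (substitute x_i' = x_i − (cap_i+1)): x_1 ≥ 5 gives C(6,2) = 15; x_2 ≥ 8 gives C(3,2) = 3; x_3 ≥ 4 gives C(7,2) = 21. Together 39.
Add back pairs where two caps are both exceeded: 0 + 1 + 0 = 1.
By inclusion–exclusion the count is 55 − 39 + 1 = 17.

17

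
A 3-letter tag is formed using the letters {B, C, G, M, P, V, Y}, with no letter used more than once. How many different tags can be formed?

210

With no repetition, fill the 3 letters in order: 7 choices, then 6, down to 5.
That product is 7 × 6 × 5 = 210.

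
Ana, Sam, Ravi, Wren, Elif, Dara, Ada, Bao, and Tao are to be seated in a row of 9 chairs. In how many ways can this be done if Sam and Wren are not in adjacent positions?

Of the 9! = 362880 arrangements, those with Sam and Wren adjacent number 2 × 8! = 80640 (treat the pair as a block with 2 internal orders).
So 362880 − 80640 = 282240 arrangements keep them apart.

282240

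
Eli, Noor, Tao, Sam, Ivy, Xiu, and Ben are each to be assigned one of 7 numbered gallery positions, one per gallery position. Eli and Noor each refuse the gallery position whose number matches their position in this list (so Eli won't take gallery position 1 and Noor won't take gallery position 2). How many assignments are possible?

3720

Let Aᵢ (for i ∈ {1, 2}) be the placements that put person i in their forbidden gallery position. Any j of these fix j positions, leaving (7−j)! ways to fill the rest, and there are C(2,j) ways to pick which j.
By inclusion–exclusion, the number of valid placements is Σ_{j=0}^{2} (−1)^j C(2,j)·(7−j)!.
Computing: 5040 − 1440 + 120 = 3720.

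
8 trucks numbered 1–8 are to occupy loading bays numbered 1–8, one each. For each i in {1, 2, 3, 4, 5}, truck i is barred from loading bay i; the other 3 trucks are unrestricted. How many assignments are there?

21234

Let Aᵢ (for 1 ≤ i ≤ 5) be the placements that put truck i in its forbidden loading bay. Any j of these fix j positions, leaving (8−j)! ways to fill the rest, and there are C(5,j) ways to pick which j.
By inclusion–exclusion, the number of valid placements is Σ_{j=0}^{5} (−1)^j C(5,j)·(8−j)!.
Computing: 40320 − 25200 + 7200 − 1200 + 120 − 6 = 21234.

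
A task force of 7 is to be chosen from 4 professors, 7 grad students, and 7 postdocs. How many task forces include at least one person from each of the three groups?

Unrestricted: C(18,7) = 31824 ways to pick any 7 of the 18.
Selections missing a whole group: no professors → C(14,7) = 3432; no grad students → C(11,7) = 330; no postdocs → C(11,7) = 330.
Add back selections omitting two groups (i.e. drawn from a single group): C(4,7) + C(7,7) + C(7,7) = 2.
By inclusion–exclusion: 31824 − 4092 + 2 = 27734.

27734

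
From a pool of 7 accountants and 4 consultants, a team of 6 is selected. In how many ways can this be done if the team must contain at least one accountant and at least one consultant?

455

With no constraint there are C(11,6) = 462 possible selections.
Subtract selections that omit an entire group: no accountants → C(4,6) = 0; no consultants → C(7,6) = 7.
Both groups omitted at once is impossible, so 462 − 7 = 455.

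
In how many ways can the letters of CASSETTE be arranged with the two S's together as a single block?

Treat the 2 copies of S as a single block. The multiset to arrange is then {SS, A, C, E, E, T, T}, 7 items in all.
That gives (7)!/(2!·2!) = 1260 arrangements.

1260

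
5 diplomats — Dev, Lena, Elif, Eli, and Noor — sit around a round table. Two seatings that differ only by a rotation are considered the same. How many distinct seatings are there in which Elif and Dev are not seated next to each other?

12

All circular seatings of 5 people number (4)! = 24.
Those with Elif next to Dev: fuse the pair into one unit and seat 4 units around a circle — 2·(3)! = 12.
Subtracting, 24 − 12 = 12.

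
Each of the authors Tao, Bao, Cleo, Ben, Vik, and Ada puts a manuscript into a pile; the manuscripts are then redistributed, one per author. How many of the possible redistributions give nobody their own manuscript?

This is the derangement count D_6: permutations of 6 items with no fixed point.
By inclusion–exclusion this is Σ_{j=0}^{6} (−1)^j C(6,j)·(6−j)!.
Computing: 720 − 720 + 360 − 120 + 30 − 6 + 1 = 265.

265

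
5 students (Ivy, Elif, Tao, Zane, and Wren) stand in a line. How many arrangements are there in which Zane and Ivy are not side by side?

72

There are 5! = 120 arrangements in all. If Zane and Ivy are adjacent, merging them into one block gives 2·(4)! = 48 arrangements.
Complementary counting: 120 − 48 = 72.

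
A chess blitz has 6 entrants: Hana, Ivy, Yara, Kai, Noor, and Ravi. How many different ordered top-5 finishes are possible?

There are 6 choices for 1st place, 5 for 2nd, and so on down to 2 for position 5.
That gives 6 × 5 × 4 × 3 × 2 = 720.

720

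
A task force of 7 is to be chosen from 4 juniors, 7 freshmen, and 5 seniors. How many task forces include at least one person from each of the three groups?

10283

Unrestricted: C(16,7) = 11440 ways to pick any 7 of the 16.
Selections missing a whole group: no juniors → C(12,7) = 792; no freshmen → C(9,7) = 36; no seniors → C(11,7) = 330.
Add back selections omitting two groups (i.e. drawn from a single group): C(4,7) + C(7,7) + C(5,7) = 1.
By inclusion–exclusion: 11440 − 1158 + 1 = 10283.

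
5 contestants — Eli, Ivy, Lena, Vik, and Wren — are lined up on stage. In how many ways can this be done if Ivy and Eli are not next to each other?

Of the 5! = 120 arrangements, those with Ivy and Eli adjacent number 2 × 4! = 48 (treat the pair as a block with 2 internal orders).
So 120 − 48 = 72 arrangements keep them apart.

72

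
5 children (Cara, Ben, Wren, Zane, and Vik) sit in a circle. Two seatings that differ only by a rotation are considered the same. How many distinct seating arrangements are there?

Fix one person's seat to break rotational symmetry; the remaining 4 people can be arranged in (4)! = 24 ways.

24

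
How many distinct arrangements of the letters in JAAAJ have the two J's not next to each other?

There are 5!/(3!·2!) = 10 arrangements of JAAAJ in total.
Arrangements with the J's together: treat JJ as one letter, giving (4)!/(3!) = 4.
Subtracting, 10 − 4 = 6 arrangements keep the J's apart.

6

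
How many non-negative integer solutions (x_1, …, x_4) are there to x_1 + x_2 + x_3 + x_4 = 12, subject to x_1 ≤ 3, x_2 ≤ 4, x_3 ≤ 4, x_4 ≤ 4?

Ignoring the caps, the number of non-negative solutions to x_1+…+x_4 = 12 is C(15,3) = 455.
Subtract solutions that violate a single cap (substitute x_i' = x_i − (cap_i+1)): x_1 ≥ 4 gives C(11,3) = 165; x_2 ≥ 5 gives C(10,3) = 120; x_3 ≥ 5 gives C(10,3) = 120; x_4 ≥ 5 gives C(10,3) = 120. Together 525.
Add back pairs where two caps are both exceeded: 20 + 20 + 20 + 10 + 10 + 10 = 90.
By inclusion–exclusion the count is 455 − 525 + 90 = 20.

20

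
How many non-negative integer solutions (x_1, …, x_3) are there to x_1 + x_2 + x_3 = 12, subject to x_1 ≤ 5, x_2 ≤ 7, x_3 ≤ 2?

Without the upper bounds there are C(14,2) = 91 ways to split 12 among 3 variables.
Subtract solutions that violate a single cap (substitute x_i' = x_i − (cap_i+1)): x_1 ≥ 6 gives C(8,2) = 28; x_2 ≥ 8 gives C(6,2) = 15; x_3 ≥ 3 gives C(11,2) = 55. Together 98.
Add back pairs where two caps are both exceeded: 0 + 10 + 3 = 13.
By inclusion–exclusion the count is 91 − 98 + 13 = 6.

6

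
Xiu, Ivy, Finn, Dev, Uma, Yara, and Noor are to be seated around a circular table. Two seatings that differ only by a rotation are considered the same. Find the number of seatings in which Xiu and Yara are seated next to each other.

Treat {Xiu, Yara} as one unit (2 internal orders) and seat the resulting 6 units around the table: (5)! circular arrangements.
So 2 × (5)! = 2 × 120 = 240.

240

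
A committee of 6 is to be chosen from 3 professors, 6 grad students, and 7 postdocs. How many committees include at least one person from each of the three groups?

Total 6-person selections from all 16: C(16,6) = 8008.
Subtract selections that omit an entire group: no professors → C(13,6) = 1716; no grad students → C(10,6) = 210; no postdocs → C(9,6) = 84.
Add back selections omitting two groups (i.e. drawn from a single group): C(3,6) + C(6,6) + C(7,6) = 8.
By inclusion–exclusion: 8008 − 2010 + 8 = 6006.

6006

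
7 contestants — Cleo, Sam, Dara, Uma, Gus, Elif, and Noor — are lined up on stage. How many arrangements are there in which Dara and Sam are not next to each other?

Of the 7! = 5040 arrangements, those with Dara and Sam adjacent number 2 × 6! = 1440 (treat the pair as a block with 2 internal orders).
So 5040 − 1440 = 3600 arrangements keep them apart.

3600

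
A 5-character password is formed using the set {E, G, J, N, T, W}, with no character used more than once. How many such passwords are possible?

This is a permutation of 5 out of 6: P(6,5) = 6!/1!.
That product is 6 × 5 × 4 × 3 × 2 = 720.

720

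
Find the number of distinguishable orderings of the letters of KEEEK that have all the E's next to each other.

3

Treat the 3 copies of E as a single block. The multiset to arrange is then {EEE, K, K}, 3 items in all.
That gives (3)!/(2!) = 3 arrangements.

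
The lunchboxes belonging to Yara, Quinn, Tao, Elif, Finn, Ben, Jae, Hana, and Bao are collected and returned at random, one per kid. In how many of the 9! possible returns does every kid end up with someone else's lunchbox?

133496

Count assignments avoiding every fixed point. For any j of the 9 kids fixed to their own lunchbox, the other 9−j can be arranged in (9−j)! ways.
By inclusion–exclusion this is Σ_{j=0}^{9} (−1)^j C(9,j)·(9−j)!.
Computing: 362880 − 362880 + 181440 − 60480 + 15120 − 3024 + 504 − 72 + 9 − 1 = 133496.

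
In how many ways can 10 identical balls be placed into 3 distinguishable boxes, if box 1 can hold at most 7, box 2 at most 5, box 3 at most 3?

Without the upper bounds there are C(12,2) = 66 ways to split 10 among 3 boxes.
Subtract solutions that violate a single cap (substitute x_i' = x_i − (cap_i+1)): x_1 ≥ 8 gives C(4,2) = 6; x_2 ≥ 6 gives C(6,2) = 15; x_3 ≥ 4 gives C(8,2) = 28. Together 49.
Add back pairs where two caps are both exceeded: 0 + 0 + 1 = 1.
By inclusion–exclusion the count is 66 − 49 + 1 = 18.

18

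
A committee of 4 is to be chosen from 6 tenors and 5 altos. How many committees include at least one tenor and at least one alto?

Unrestricted: C(11,4) = 330 ways to pick any 4 of the 11.
Selections missing a whole group: no tenors → C(5,4) = 5; no altos → C(6,4) = 15.
Both groups omitted at once is impossible, so 330 − 20 = 310.

310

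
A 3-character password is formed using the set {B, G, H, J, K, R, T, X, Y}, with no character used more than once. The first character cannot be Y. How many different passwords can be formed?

The first character has 9−1 = 8 choices (anything except Y).
The remaining 2 characters are filled from the other 8 symbols without repetition: 8 × 7 = 56.
Total: 8 × 56 = 448.

448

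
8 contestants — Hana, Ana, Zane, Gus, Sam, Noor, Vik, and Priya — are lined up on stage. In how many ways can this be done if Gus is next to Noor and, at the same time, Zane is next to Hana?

2880

Treat {Gus,Noor} as one block (2 orders) and {Zane,Hana} as another (2 orders).
That leaves 6 units to arrange: 2 × 2 × 6! = 4 × 720 = 2880.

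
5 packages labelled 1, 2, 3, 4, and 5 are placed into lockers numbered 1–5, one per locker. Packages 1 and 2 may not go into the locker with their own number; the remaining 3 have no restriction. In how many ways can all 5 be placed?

Let Aᵢ (for i ∈ {1, 2}) be the placements that put package i in its forbidden locker. Any j of these fix j positions, leaving (5−j)! ways to fill the rest, and there are C(2,j) ways to pick which j.
By inclusion–exclusion, the number of valid placements is Σ_{j=0}^{2} (−1)^j C(2,j)·(5−j)!.
Computing: 120 − 48 + 6 = 78.

78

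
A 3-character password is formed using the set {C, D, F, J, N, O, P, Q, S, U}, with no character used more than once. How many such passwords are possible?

720

This is a permutation of 3 out of 10: P(10,3) = 10!/7!.
That product is 10 × 9 × 8 = 720.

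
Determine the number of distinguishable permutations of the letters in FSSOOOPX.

Letter multiplicities in FSSOOOPX: F×1, O×3, P×1, S×2, X×1.
So there are 8! / (3!·2!) = 3360 distinguishable arrangements.

3360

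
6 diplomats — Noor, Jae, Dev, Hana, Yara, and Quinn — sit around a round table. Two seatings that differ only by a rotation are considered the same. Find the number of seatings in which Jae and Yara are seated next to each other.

48

Treat {Jae, Yara} as one unit (2 internal orders) and seat the resulting 5 units around the table: (4)! circular arrangements.
So 2 × (4)! = 2 × 24 = 48.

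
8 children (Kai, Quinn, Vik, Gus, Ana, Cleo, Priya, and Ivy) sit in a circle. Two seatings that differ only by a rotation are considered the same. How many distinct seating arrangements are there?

Around a circle, 8 distinct people have 8!/8 = (7)! = 5040 rotationally distinct seatings.

5040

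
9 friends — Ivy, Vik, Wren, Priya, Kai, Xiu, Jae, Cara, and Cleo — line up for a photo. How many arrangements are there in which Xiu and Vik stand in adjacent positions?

Place the 7 others and the Xiu-Vik pair as 8 objects in a line; the pair has 2 internal arrangements.
So the count is 2·(8)! = 80640.

80640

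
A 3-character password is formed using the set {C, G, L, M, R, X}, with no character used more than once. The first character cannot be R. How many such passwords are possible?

100

The first character has 6−1 = 5 choices (anything except R).
The remaining 2 characters are filled from the other 5 symbols without repetition: 5 × 4 = 20.
Total: 5 × 20 = 100.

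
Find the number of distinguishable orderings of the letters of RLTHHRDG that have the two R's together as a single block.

2520

Treat the 2 copies of R as a single block. The multiset to arrange is then {RR, D, G, H, H, L, T}, 7 items in all.
That gives (7)!/(2!) = 2520 arrangements.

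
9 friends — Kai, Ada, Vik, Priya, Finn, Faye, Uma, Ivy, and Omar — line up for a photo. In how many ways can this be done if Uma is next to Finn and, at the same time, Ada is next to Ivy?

20160

Treat {Uma,Finn} as one block (2 orders) and {Ada,Ivy} as another (2 orders).
That leaves 7 units to arrange: 2 × 2 × 7! = 4 × 5040 = 20160.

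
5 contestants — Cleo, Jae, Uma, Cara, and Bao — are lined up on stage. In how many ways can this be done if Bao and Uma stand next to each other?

Glue Bao and Uma into one block (2 internal orders), leaving 4 units to arrange in a row.
That gives 2 × 4! = 2 × 24 = 48.

48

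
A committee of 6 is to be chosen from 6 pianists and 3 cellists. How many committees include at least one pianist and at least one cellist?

Total 6-person selections from all 9: C(9,6) = 84.
Selections missing a whole group: no pianists → C(3,6) = 0; no cellists → C(6,6) = 1.
Both groups omitted at once is impossible, so 84 − 1 = 83.

83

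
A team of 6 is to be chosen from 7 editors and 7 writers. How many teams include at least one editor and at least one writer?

Unrestricted: C(14,6) = 3003 ways to pick any 6 of the 14.
Selections missing a whole group: no editors → C(7,6) = 7; no writers → C(7,6) = 7.
Both groups omitted at once is impossible, so 3003 − 14 = 2989.

2989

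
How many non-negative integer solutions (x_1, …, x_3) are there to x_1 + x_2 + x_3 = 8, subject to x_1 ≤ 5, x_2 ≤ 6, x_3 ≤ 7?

35

Ignoring the caps, the number of non-negative solutions to x_1+…+x_3 = 8 is C(10,2) = 45.
Subtract solutions that violate a single cap (substitute x_i' = x_i − (cap_i+1)): x_1 ≥ 6 gives C(4,2) = 6; x_2 ≥ 7 gives C(3,2) = 3; x_3 ≥ 8 gives C(2,2) = 1. Together 10.
No two caps can be exceeded simultaneously, so the pair terms are all 0.
By inclusion–exclusion the count is 45 − 10 + 0 = 35.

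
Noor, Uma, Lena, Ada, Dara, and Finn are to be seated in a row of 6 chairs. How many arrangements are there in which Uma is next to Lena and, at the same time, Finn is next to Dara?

96

Treat {Uma,Lena} as one block (2 orders) and {Finn,Dara} as another (2 orders).
That leaves 4 units to arrange: 2 × 2 × 4! = 4 × 24 = 96.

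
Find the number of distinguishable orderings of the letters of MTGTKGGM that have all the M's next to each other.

Treat the 2 copies of M as a single block. The multiset to arrange is then {MM, G, G, G, K, T, T}, 7 items in all.
That gives (7)!/(3!·2!) = 420 arrangements.

420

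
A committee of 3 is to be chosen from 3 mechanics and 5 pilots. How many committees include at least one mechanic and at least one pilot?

With no constraint there are C(8,3) = 56 possible selections.
Subtract selections that omit an entire group: no mechanics → C(5,3) = 10; no pilots → C(3,3) = 1.
Both groups omitted at once is impossible, so 56 − 11 = 45.

45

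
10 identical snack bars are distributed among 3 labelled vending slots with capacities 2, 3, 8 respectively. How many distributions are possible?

9

Without the upper bounds there are C(12,2) = 66 ways to split 10 among 3 vending slots.
Subtract solutions that violate a single cap (substitute x_i' = x_i − (cap_i+1)): x_1 ≥ 3 gives C(9,2) = 36; x_2 ≥ 4 gives C(8,2) = 28; x_3 ≥ 9 gives C(3,2) = 3. Together 67.
Add back pairs where two caps are both exceeded: 10 + 0 + 0 = 10.
By inclusion–exclusion the count is 66 − 67 + 10 = 9.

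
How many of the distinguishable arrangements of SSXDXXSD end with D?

140

With the last slot taken by D, it remains to arrange the other 7 letters (SSXXXSD).
Those 7 letters have S appearing 3 times and X appearing 3 times, giving (7)!/(3!·3!) = 140.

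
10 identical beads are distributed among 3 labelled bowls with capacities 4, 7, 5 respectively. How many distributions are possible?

24

Ignoring the caps, the number of non-negative solutions to x_1+…+x_3 = 10 is C(12,2) = 66.
Subtract solutions that violate a single cap (substitute x_i' = x_i − (cap_i+1)): x_1 ≥ 5 gives C(7,2) = 21; x_2 ≥ 8 gives C(4,2) = 6; x_3 ≥ 6 gives C(6,2) = 15. Together 42.
No two caps can be exceeded simultaneously, so the pair terms are all 0.
By inclusion–exclusion the count is 66 − 42 + 0 = 24.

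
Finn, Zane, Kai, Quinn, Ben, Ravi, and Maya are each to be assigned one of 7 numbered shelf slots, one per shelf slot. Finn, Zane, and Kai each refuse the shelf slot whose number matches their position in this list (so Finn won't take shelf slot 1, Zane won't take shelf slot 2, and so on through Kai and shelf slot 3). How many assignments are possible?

Let Aᵢ (for i ∈ {1, 2, 3}) be the placements that put person i in their forbidden shelf slot. Any j of these fix j positions, leaving (7−j)! ways to fill the rest, and there are C(3,j) ways to pick which j.
By inclusion–exclusion, the number of valid placements is Σ_{j=0}^{3} (−1)^j C(3,j)·(7−j)!.
Computing: 5040 − 2160 + 360 − 24 = 3216.

3216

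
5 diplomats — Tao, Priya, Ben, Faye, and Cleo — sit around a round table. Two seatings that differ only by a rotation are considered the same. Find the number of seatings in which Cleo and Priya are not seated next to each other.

All circular seatings of 5 people number (4)! = 24.
Seatings with Cleo beside Priya: treat them as a block with 2 internal orders, giving 2 × (3)! = 12.
Subtracting, 24 − 12 = 12.

12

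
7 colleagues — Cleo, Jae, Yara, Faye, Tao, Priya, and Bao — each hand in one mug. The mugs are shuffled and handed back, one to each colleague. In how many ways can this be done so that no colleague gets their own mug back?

Let Aᵢ be the assignments in which colleague i gets their own mug. We want the size of the complement of A₁∪…∪A_7.
By inclusion–exclusion this is Σ_{j=0}^{7} (−1)^j C(7,j)·(7−j)!.
Computing: 5040 − 5040 + 2520 − 840 + 210 − 42 + 7 − 1 = 1854.

1854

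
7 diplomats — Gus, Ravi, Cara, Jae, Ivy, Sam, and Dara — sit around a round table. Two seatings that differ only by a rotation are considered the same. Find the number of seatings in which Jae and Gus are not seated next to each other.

All circular seatings of 7 people number (6)! = 720.
Seatings with Jae beside Gus: treat them as a block with 2 internal orders, giving 2 × (5)! = 240.
Subtracting, 720 − 240 = 480.

480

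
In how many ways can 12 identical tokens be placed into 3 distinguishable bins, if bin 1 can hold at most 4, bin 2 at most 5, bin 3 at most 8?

Without the upper bounds there are C(14,2) = 91 ways to split 12 among 3 bins.
Subtract solutions that violate a single cap (substitute x_i' = x_i − (cap_i+1)): x_1 ≥ 5 gives C(9,2) = 36; x_2 ≥ 6 gives C(8,2) = 28; x_3 ≥ 9 gives C(5,2) = 10. Together 74.
Add back pairs where two caps are both exceeded: 3 + 0 + 0 = 3.
By inclusion–exclusion the count is 91 − 74 + 3 = 20.

20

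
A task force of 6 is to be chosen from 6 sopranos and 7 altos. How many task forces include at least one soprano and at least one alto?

1708

Total 6-person selections from all 13: C(13,6) = 1716.
Selections missing a whole group: no sopranos → C(7,6) = 7; no altos → C(6,6) = 1.
Both groups omitted at once is impossible, so 1716 − 8 = 1708.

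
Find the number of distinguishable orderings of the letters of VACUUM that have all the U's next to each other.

120

Treat the 2 copies of U as a single block. The multiset to arrange is then {UU, A, C, M, V}, 5 items in all.
All 5 items are distinct, so there are (5)! = 120 arrangements.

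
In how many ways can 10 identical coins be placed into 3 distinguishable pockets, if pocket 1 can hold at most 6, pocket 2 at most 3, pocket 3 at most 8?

25

Without the upper bounds there are C(12,2) = 66 ways to split 10 among 3 pockets.
Subtract solutions that violate a single cap (substitute x_i' = x_i − (cap_i+1)): x_1 ≥ 7 gives C(5,2) = 10; x_2 ≥ 4 gives C(8,2) = 28; x_3 ≥ 9 gives C(3,2) = 3. Together 41.
No two caps can be exceeded simultaneously, so the pair terms are all 0.
By inclusion–exclusion the count is 66 − 41 + 0 = 25.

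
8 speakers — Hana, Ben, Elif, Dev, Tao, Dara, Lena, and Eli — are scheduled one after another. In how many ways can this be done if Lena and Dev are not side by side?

30240

Of the 8! = 40320 arrangements, those with Lena and Dev adjacent number 2 × 7! = 10080 (treat the pair as a block with 2 internal orders).
Complementary counting: 40320 − 10080 = 30240.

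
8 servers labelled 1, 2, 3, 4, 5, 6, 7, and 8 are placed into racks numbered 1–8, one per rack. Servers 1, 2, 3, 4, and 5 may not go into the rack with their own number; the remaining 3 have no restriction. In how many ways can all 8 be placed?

21234

Let Aᵢ (for 1 ≤ i ≤ 5) be the placements that put server i in its forbidden rack. Any j of these fix j positions, leaving (8−j)! ways to fill the rest, and there are C(5,j) ways to pick which j.
By inclusion–exclusion, the number of valid placements is Σ_{j=0}^{5} (−1)^j C(5,j)·(8−j)!.
Computing: 40320 − 25200 + 7200 − 1200 + 120 − 6 = 21234.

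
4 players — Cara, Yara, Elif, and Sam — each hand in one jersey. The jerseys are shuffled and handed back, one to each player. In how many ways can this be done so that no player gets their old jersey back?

This is the derangement count D_4: permutations of 4 items with no fixed point.
By inclusion–exclusion this is Σ_{j=0}^{4} (−1)^j C(4,j)·(4−j)!.
Computing: 24 − 24 + 12 − 4 + 1 = 9.

9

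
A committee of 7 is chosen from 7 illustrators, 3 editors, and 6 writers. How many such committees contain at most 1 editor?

6864

Split by how many editors are chosen (0 through 1).
Sum: C(3,0)·C(13,7) + C(3,1)·C(13,6) = 1716 + 5148 = 6864.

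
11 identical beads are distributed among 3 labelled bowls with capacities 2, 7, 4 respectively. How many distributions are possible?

Ignoring the caps, the number of non-negative solutions to x_1+…+x_3 = 11 is C(13,2) = 78.
Subtract solutions that violate a single cap (substitute x_i' = x_i − (cap_i+1)): x_1 ≥ 3 gives C(10,2) = 45; x_2 ≥ 8 gives C(5,2) = 10; x_3 ≥ 5 gives C(8,2) = 28. Together 83.
Add back pairs where two caps are both exceeded: 1 + 10 + 0 = 11.
By inclusion–exclusion the count is 78 − 83 + 11 = 6.

6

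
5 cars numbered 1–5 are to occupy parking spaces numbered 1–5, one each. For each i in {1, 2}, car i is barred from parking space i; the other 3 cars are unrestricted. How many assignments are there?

Let Aᵢ (for i ∈ {1, 2}) be the placements that put car i in its forbidden parking space. Any j of these fix j positions, leaving (5−j)! ways to fill the rest, and there are C(2,j) ways to pick which j.
By inclusion–exclusion, the number of valid placements is Σ_{j=0}^{2} (−1)^j C(2,j)·(5−j)!.
Computing: 120 − 48 + 6 = 78.

78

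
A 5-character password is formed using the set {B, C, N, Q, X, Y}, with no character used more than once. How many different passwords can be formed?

720

This is a permutation of 5 out of 6: P(6,5) = 6!/1!.
That product is 6 × 5 × 4 × 3 × 2 = 720.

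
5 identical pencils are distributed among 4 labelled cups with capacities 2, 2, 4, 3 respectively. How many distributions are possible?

By stars and bars, unrestricted non-negative solutions to x_1+…+x_4 = 5 number C(5+3,3) = 56.
Subtract solutions that violate a single cap (substitute x_i' = x_i − (cap_i+1)): x_1 ≥ 3 gives C(5,3) = 10; x_2 ≥ 3 gives C(5,3) = 10; x_3 ≥ 5 gives C(3,3) = 1; x_4 ≥ 4 gives C(4,3) = 4. Together 25.
No two caps can be exceeded simultaneously, so the pair terms are all 0.
By inclusion–exclusion the count is 56 − 25 + 0 = 31.

31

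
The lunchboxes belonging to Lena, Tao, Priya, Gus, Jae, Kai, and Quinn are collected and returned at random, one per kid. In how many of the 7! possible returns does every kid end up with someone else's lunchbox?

Let Aᵢ be the assignments in which kid i gets their own lunchbox. We want the size of the complement of A₁∪…∪A_7.
By inclusion–exclusion this is Σ_{j=0}^{7} (−1)^j C(7,j)·(7−j)!.
Computing: 5040 − 5040 + 2520 − 840 + 210 − 42 + 7 − 1 = 1854.

1854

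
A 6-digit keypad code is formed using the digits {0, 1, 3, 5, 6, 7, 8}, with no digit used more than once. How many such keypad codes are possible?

5040

This is a permutation of 6 out of 7: P(7,6) = 7!/1!.
7 × 6 × 5 × 4 × 3 × 2 = 5040.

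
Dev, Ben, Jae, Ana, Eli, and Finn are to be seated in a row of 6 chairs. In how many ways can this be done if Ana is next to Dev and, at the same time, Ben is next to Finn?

Treat {Ana,Dev} as one block (2 orders) and {Ben,Finn} as another (2 orders).
That leaves 4 units to arrange: 2 × 2 × 4! = 4 × 24 = 96.

96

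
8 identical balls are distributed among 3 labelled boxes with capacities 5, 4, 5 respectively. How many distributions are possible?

23

Without the upper bounds there are C(10,2) = 45 ways to split 8 among 3 boxes.
Subtract solutions that violate a single cap (substitute x_i' = x_i − (cap_i+1)): x_1 ≥ 6 gives C(4,2) = 6; x_2 ≥ 5 gives C(5,2) = 10; x_3 ≥ 6 gives C(4,2) = 6. Together 22.
No two caps can be exceeded simultaneously, so the pair terms are all 0.
By inclusion–exclusion the count is 45 − 22 + 0 = 23.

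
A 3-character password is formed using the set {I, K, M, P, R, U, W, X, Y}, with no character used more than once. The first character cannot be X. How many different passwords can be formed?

The first character has 9−1 = 8 choices (anything except X).
The remaining 2 characters are filled from the other 8 symbols without repetition: 8 × 7 = 56.
Total: 8 × 56 = 448.

448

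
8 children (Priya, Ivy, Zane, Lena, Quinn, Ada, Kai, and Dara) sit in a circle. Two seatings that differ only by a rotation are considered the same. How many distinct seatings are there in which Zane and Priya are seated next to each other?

1440

Glue Zane and Priya into a block (2 internal orders). Seating 7 units around a circle gives (6)! arrangements.
So 2 × (6)! = 2 × 720 = 1440.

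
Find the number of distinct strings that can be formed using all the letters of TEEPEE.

30

Letter multiplicities in TEEPEE: E×4, P×1, T×1.
So there are 6! / (4!) = 30 distinguishable arrangements.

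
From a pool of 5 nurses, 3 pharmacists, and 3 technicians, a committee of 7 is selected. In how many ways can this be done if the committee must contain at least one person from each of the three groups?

With no constraint there are C(11,7) = 330 possible selections.
Selections missing a whole group: no nurses → C(6,7) = 0; no pharmacists → C(8,7) = 8; no technicians → C(8,7) = 8.
Add back selections omitting two groups (i.e. drawn from a single group): C(5,7) + C(3,7) + C(3,7) = 0.
By inclusion–exclusion: 330 − 16 + 0 = 314.

314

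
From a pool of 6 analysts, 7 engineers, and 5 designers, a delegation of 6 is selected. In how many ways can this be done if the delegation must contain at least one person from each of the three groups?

Unrestricted: C(18,6) = 18564 ways to pick any 6 of the 18.
Selections missing a whole group: no analysts → C(12,6) = 924; no engineers → C(11,6) = 462; no designers → C(13,6) = 1716.
Add back selections omitting two groups (i.e. drawn from a single group): C(6,6) + C(7,6) + C(5,6) = 8.
By inclusion–exclusion: 18564 − 3102 + 8 = 15470.

15470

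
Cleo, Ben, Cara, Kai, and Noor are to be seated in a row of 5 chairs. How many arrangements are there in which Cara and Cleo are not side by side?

There are 5! = 120 arrangements in all. If Cara and Cleo are adjacent, merging them into one block gives 2·(4)! = 48 arrangements.
Complementary counting: 120 − 48 = 72.

72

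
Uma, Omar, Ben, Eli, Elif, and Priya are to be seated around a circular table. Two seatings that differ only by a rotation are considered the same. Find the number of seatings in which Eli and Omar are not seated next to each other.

All circular seatings of 6 people number (5)! = 120.
Those with Eli next to Omar: fuse the pair into one unit and seat 5 units around a circle — 2·(4)! = 48.
Subtracting, 120 − 48 = 72.

72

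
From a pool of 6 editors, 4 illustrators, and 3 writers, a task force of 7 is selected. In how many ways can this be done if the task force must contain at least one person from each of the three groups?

1559

Total 7-person selections from all 13: C(13,7) = 1716.
Subtract selections that omit an entire group: no editors → C(7,7) = 1; no illustrators → C(9,7) = 36; no writers → C(10,7) = 120.
Add back selections omitting two groups (i.e. drawn from a single group): C(6,7) + C(4,7) + C(3,7) = 0.
By inclusion–exclusion: 1716 − 157 + 0 = 1559.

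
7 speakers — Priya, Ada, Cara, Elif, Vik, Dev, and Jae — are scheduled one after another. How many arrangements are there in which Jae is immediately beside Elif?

Glue Jae and Elif into one block (2 internal orders), leaving 6 units to arrange in a row.
That gives 2 × 6! = 2 × 720 = 1440.

1440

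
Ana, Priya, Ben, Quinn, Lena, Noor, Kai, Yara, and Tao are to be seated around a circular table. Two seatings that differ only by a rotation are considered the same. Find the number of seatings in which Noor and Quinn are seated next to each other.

Glue Noor and Quinn into a block (2 internal orders). Seating 8 units around a circle gives (7)! arrangements.
So 2 × (7)! = 2 × 5040 = 10080.

10080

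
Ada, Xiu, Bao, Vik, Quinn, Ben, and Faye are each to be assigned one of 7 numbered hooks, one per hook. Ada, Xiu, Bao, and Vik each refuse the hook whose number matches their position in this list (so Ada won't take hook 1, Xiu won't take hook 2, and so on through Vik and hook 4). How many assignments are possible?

Let Aᵢ (for 1 ≤ i ≤ 4) be the placements that put person i in their forbidden hook. Any j of these fix j positions, leaving (7−j)! ways to fill the rest, and there are C(4,j) ways to pick which j.
By inclusion–exclusion, the number of valid placements is Σ_{j=0}^{4} (−1)^j C(4,j)·(7−j)!.
Computing: 5040 − 2880 + 720 − 96 + 6 = 2790.

2790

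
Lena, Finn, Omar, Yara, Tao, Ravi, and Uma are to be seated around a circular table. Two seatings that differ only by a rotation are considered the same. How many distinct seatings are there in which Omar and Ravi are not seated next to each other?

480

All circular seatings of 7 people number (6)! = 720.
Those with Omar next to Ravi: fuse the pair into one unit and seat 6 units around a circle — 2·(5)! = 240.
Subtracting, 720 − 240 = 480.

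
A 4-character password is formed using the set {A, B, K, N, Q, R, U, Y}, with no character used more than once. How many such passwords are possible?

1680

Choose and order 4 of the 8 symbols: the first character has 8 options, the next 7, then 6, 5.
That product is 8 × 7 × 6 × 5 = 1680.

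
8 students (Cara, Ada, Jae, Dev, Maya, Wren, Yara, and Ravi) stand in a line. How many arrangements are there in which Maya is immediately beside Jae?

10080

Glue Maya and Jae into one block (2 internal orders), leaving 7 units to arrange in a row.
So the count is 2·(7)! = 10080.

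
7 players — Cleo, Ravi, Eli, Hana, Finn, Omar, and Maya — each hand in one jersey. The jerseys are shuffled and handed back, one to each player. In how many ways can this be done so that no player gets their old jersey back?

1854

This is the derangement count D_7: permutations of 7 items with no fixed point.
By inclusion–exclusion this is Σ_{j=0}^{7} (−1)^j C(7,j)·(7−j)!.
Computing: 5040 − 5040 + 2520 − 840 + 210 − 42 + 7 − 1 = 1854.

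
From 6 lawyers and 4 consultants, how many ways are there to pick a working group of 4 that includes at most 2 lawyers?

Split by how many lawyers are chosen (0 through 2).
Sum: C(6,0)·C(4,4) + C(6,1)·C(4,3) + C(6,2)·C(4,2) = 1 + 24 + 90 = 115.

115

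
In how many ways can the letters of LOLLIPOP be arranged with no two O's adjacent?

Total arrangements of LOLLIPOP: 8!/(3!·2!·2!) = 1680.
Arrangements with the O's together: treat OO as one letter, giving (7)!/(3!·2!) = 420.
Subtracting, 1680 − 420 = 1260 arrangements keep the O's apart.

1260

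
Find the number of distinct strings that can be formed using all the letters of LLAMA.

30

The 5 letters of LLAMA have repeats: A appearing twice and L appearing twice.
The number of distinct arrangements is 5!/(2!·2!) = 120/4 = 30.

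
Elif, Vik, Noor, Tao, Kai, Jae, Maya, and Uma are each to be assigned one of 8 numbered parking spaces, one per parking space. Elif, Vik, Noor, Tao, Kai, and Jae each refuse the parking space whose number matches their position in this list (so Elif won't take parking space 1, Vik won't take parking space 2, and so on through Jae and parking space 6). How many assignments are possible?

Let Aᵢ (for 1 ≤ i ≤ 6) be the placements that put person i in their forbidden parking space. Any j of these fix j positions, leaving (8−j)! ways to fill the rest, and there are C(6,j) ways to pick which j.
By inclusion–exclusion, the number of valid placements is Σ_{j=0}^{6} (−1)^j C(6,j)·(8−j)!.
Computing: 40320 − 30240 + 10800 − 2400 + 360 − 36 + 2 = 18806.

18806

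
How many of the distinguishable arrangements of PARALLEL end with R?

Fix R in the last position and arrange the remaining 7 letters.
Those 7 letters have A appearing twice and L appearing 3 times, giving (7)!/(3!·2!) = 420.

420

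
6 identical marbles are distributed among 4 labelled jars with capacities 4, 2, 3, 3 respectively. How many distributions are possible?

40

Without the upper bounds there are C(9,3) = 84 ways to split 6 among 4 jars.
Subtract solutions that violate a single cap (substitute x_i' = x_i − (cap_i+1)): x_1 ≥ 5 gives C(4,3) = 4; x_2 ≥ 3 gives C(6,3) = 20; x_3 ≥ 4 gives C(5,3) = 10; x_4 ≥ 4 gives C(5,3) = 10. Together 44.
No two caps can be exceeded simultaneously, so the pair terms are all 0.
By inclusion–exclusion the count is 84 − 44 + 0 = 40.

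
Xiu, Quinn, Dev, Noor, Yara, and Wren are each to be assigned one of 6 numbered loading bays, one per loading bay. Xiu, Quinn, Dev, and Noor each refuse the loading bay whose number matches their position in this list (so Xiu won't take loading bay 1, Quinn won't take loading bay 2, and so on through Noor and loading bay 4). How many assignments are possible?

362

Let Aᵢ (for 1 ≤ i ≤ 4) be the placements that put person i in their forbidden loading bay. Any j of these fix j positions, leaving (6−j)! ways to fill the rest, and there are C(4,j) ways to pick which j.
By inclusion–exclusion, the number of valid placements is Σ_{j=0}^{4} (−1)^j C(4,j)·(6−j)!.
Computing: 720 − 480 + 144 − 24 + 2 = 362.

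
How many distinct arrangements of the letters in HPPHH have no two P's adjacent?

6

Total arrangements of HPPHH: 5!/(3!·2!) = 10.
If the two P's are adjacent, glue them into one block, leaving 4 items to arrange: (4)!/(3!) = 4 ways.
Hence 10 − 4 = 6.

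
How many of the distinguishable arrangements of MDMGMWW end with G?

60

With the last slot taken by G, it remains to arrange the other 6 letters (MDMMWW).
Those 6 letters have M appearing 3 times and W appearing twice, giving (6)!/(3!·2!) = 60.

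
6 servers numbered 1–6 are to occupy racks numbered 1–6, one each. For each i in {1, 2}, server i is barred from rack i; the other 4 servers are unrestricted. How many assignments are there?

504

Let Aᵢ (for i ∈ {1, 2}) be the placements that put server i in its forbidden rack. Any j of these fix j positions, leaving (6−j)! ways to fill the rest, and there are C(2,j) ways to pick which j.
By inclusion–exclusion, the number of valid placements is Σ_{j=0}^{2} (−1)^j C(2,j)·(6−j)!.
Computing: 720 − 240 + 24 = 504.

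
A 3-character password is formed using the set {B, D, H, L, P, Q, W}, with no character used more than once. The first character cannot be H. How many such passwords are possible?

The first character has 7−1 = 6 choices (anything except H).
The remaining 2 characters are filled from the other 6 symbols without repetition: 6 × 5 = 30.
Total: 6 × 30 = 180.

180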